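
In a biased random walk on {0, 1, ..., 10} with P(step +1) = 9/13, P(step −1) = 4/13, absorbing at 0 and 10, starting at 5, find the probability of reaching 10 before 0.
P(hit 10 before 0) = (1 − (4/9)^5) / (1 − (4/9)^10) = 59049/60073

Let u_k denote P(reach 10 before 0 | start at k). Boundary: u_0 = 0, u_10 = 1. Recurrence: u_k = 9/13·u_{k+1} + 4/13·u_{k-1} for 1 ≤ k ≤ 9. Try u_k = A + B·r^k with r = q/p = (4/13)/(9/13) = 4/9. Substitution satisfies the recurrence; boundary conditions give:
  u_k = (1 − r^k) / (1 − r^N) = (1 − (4/9)^5) / (1 − (4/9)^10) = 59049/60073.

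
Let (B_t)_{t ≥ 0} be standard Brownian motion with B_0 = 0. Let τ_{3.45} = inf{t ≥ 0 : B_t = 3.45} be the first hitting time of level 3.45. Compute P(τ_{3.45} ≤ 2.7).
P(τ_{3.45} ≤ 2.7) = 2(1 − Φ(3.45/√2.7)) = 2(1 − Φ(2.0996)) ≈ 0.0358

By the reflection principle for standard BM, P(τ_b ≤ t) = 2 · P(B_t ≥ b). Since B_t ~ N(0, t), P(B_t ≥ 3.45) = 1 − Φ(3.45/√t) = 1 − Φ(3.45/√2.7) = 1 − Φ(2.0996) ≈ 0.01788. Doubling: P(τ_{3.45} ≤ 2.7) ≈ 2 · 0.01788 = 0.03576 ≈ 0.0358.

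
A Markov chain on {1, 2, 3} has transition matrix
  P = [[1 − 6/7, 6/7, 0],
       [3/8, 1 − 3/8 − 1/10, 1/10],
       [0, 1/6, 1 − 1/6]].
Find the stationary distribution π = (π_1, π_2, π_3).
π = (35/163, 80/163, 48/163)

This is a birth-death chain on three states, which satisfies detailed balance: π_1 · P_{12} = π_2 · P_{21} and π_2 · P_{23} = π_3 · P_{32}.
From π_1 · 6/7 = π_2 · 3/8: π_2/π_1 = (6/7)/(3/8) = 16/7.
From π_2 · 1/10 = π_3 · 1/6: π_3/π_2 = (1/10)/(1/6) = 3/5.
Take π_1 proportional to 1; then unnormalized π = (1, 16/7, 48/35). Normalize by dividing by the sum 163/35:
  π = (35/163, 80/163, 48/163).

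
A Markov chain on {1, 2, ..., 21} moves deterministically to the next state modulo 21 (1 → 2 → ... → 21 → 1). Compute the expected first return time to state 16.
E[T_16 | X_0 = 16] = 21

The chain cycles deterministically, so starting at state 16 it returns in exactly 21 steps. Equivalently, the stationary distribution is uniform π_j = 1/21 for every state j, so by Kac's formula E[T_16] = 1/π_16 = 21.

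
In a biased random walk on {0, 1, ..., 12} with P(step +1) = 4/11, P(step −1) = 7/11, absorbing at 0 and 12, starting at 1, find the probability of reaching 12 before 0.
P(hit 12 before 0) = (1 − (7/4)^1) / (1 − (7/4)^12) = 4194304/4608169995

Let u_k denote P(reach 12 before 0 | start at k). Boundary: u_0 = 0, u_12 = 1. Recurrence: u_k = 4/11·u_{k+1} + 7/11·u_{k-1} for 1 ≤ k ≤ 11. Try u_k = A + B·r^k with r = q/p = (7/11)/(4/11) = 7/4. Substitution satisfies the recurrence; boundary conditions give:
  u_k = (1 − r^k) / (1 − r^N) = (1 − (7/4)^1) / (1 − (7/4)^12) = 4194304/4608169995.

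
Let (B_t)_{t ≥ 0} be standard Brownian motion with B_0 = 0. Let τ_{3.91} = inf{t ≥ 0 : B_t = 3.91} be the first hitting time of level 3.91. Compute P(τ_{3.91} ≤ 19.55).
P(τ_{3.91} ≤ 19.55) = 2(1 − Φ(3.91/√19.55)) = 2(1 − Φ(0.8843)) ≈ 0.3765

By the reflection principle for standard BM, P(τ_b ≤ t) = 2 · P(B_t ≥ b). Since B_t ~ N(0, t), P(B_t ≥ 3.91) = 1 − Φ(3.91/√t) = 1 − Φ(3.91/√19.55) = 1 − Φ(0.8843) ≈ 0.18827. Doubling: P(τ_{3.91} ≤ 19.55) ≈ 2 · 0.18827 = 0.37654 ≈ 0.3765.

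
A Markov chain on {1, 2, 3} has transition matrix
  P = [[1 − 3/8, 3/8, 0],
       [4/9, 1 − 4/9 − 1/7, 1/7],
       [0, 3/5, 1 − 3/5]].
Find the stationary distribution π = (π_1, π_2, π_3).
π = (112/229, 189/458, 45/458)

This is a birth-death chain on three states, which satisfies detailed balance: π_1 · P_{12} = π_2 · P_{21} and π_2 · P_{23} = π_3 · P_{32}.
From π_1 · 3/8 = π_2 · 4/9: π_2/π_1 = (3/8)/(4/9) = 27/32.
From π_2 · 1/7 = π_3 · 3/5: π_3/π_2 = (1/7)/(3/5) = 5/21.
Take π_1 proportional to 1; then unnormalized π = (1, 27/32, 45/224). Normalize by dividing by the sum 229/112:
  π = (112/229, 189/458, 45/458).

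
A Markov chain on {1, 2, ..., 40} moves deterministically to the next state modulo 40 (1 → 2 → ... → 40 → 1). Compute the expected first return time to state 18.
E[T_18 | X_0 = 18] = 40

The chain cycles deterministically, so starting at state 18 it returns in exactly 40 steps. Equivalently, the stationary distribution is uniform π_j = 1/40 for every state j, so by Kac's formula E[T_18] = 1/π_18 = 40.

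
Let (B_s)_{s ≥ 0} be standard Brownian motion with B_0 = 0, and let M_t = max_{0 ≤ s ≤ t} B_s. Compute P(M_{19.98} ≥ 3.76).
P(M_{19.98} ≥ 3.76) = 2·P(B_{19.98} ≥ 3.76) = 2(1 − Φ(3.76/√19.98)) ≈ 0.4002

By the reflection principle for Brownian motion, P(M_t ≥ a) = 2 · P(B_t ≥ a) for a ≥ 0. Since B_t ~ N(0, t), P(B_t ≥ 3.76) = 1 − Φ(3.76/√t) = 1 − Φ(3.76/√19.98) = 1 − Φ(0.8412). So
  P(M_{19.98} ≥ 3.76) = 2(1 − Φ(0.8412)) ≈ 0.4002.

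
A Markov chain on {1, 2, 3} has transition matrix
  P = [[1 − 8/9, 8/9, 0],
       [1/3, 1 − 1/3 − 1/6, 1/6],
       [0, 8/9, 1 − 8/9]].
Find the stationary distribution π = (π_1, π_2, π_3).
π = (6/25, 16/25, 3/25)

This is a birth-death chain on three states, which satisfies detailed balance: π_1 · P_{12} = π_2 · P_{21} and π_2 · P_{23} = π_3 · P_{32}.
From π_1 · 8/9 = π_2 · 1/3: π_2/π_1 = (8/9)/(1/3) = 8/3.
From π_2 · 1/6 = π_3 · 8/9: π_3/π_2 = (1/6)/(8/9) = 3/16.
Take π_1 proportional to 1; then unnormalized π = (1, 8/3, 1/2). Normalize by dividing by the sum 25/6:
  π = (6/25, 16/25, 3/25).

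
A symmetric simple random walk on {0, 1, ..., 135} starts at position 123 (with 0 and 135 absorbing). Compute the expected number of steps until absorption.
E[τ | X_0 = 123] = 1476

Let v_k = E[τ | X_0 = k]. Boundary: v_0 = v_135 = 0. Recurrence: v_k = 1 + (v_{k-1} + v_{k+1})/2 for 1 ≤ k ≤ 134. The particular solution to v_k − (v_{k-1} + v_{k+1})/2 = 1 is v_k = −k^2. Adding homogeneous solution A + B k and matching boundaries gives v_k = k (135 − k). Substituting k = 123: v_123 = 123 · 12 = 1476.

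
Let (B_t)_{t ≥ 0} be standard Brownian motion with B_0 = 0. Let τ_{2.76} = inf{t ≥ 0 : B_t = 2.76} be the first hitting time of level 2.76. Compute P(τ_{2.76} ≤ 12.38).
P(τ_{2.76} ≤ 12.38) = 2(1 − Φ(2.76/√12.38)) = 2(1 − Φ(0.7844)) ≈ 0.4328

By the reflection principle for standard BM, P(τ_b ≤ t) = 2 · P(B_t ≥ b). Since B_t ~ N(0, t), P(B_t ≥ 2.76) = 1 − Φ(2.76/√t) = 1 − Φ(2.76/√12.38) = 1 − Φ(0.7844) ≈ 0.21640. Doubling: P(τ_{2.76} ≤ 12.38) ≈ 2 · 0.21640 = 0.43280 ≈ 0.4328.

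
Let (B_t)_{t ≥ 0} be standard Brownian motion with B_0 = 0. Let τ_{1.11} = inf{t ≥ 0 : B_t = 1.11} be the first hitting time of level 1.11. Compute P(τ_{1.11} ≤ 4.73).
P(τ_{1.11} ≤ 4.73) = 2(1 − Φ(1.11/√4.73)) = 2(1 − Φ(0.5104)) ≈ 0.6098

By the reflection principle for standard BM, P(τ_b ≤ t) = 2 · P(B_t ≥ b). Since B_t ~ N(0, t), P(B_t ≥ 1.11) = 1 − Φ(1.11/√t) = 1 − Φ(1.11/√4.73) = 1 − Φ(0.5104) ≈ 0.30489. Doubling: P(τ_{1.11} ≤ 4.73) ≈ 2 · 0.30489 = 0.60978 ≈ 0.6098.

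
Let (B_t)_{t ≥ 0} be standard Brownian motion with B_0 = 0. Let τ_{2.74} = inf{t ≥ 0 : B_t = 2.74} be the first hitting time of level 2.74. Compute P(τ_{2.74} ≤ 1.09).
P(τ_{2.74} ≤ 1.09) = 2(1 − Φ(2.74/√1.09)) = 2(1 − Φ(2.6244)) ≈ 0.0087

By the reflection principle for standard BM, P(τ_b ≤ t) = 2 · P(B_t ≥ b). Since B_t ~ N(0, t), P(B_t ≥ 2.74) = 1 − Φ(2.74/√t) = 1 − Φ(2.74/√1.09) = 1 − Φ(2.6244) ≈ 0.00434. Doubling: P(τ_{2.74} ≤ 1.09) ≈ 2 · 0.00434 = 0.00868 ≈ 0.0087.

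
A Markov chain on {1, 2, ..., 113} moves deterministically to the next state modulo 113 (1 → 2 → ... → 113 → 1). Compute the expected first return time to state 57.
E[T_57 | X_0 = 57] = 113

The chain cycles deterministically, so starting at state 57 it returns in exactly 113 steps. Equivalently, the stationary distribution is uniform π_j = 1/113 for every state j, so by Kac's formula E[T_57] = 1/π_57 = 113.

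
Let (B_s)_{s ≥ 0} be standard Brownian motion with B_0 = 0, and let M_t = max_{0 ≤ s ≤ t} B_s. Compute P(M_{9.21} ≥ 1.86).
P(M_{9.21} ≥ 1.86) = 2·P(B_{9.21} ≥ 1.86) = 2(1 − Φ(1.86/√9.21)) ≈ 0.5399

By the reflection principle for Brownian motion, P(M_t ≥ a) = 2 · P(B_t ≥ a) for a ≥ 0. Since B_t ~ N(0, t), P(B_t ≥ 1.86) = 1 − Φ(1.86/√t) = 1 − Φ(1.86/√9.21) = 1 − Φ(0.6129). So
  P(M_{9.21} ≥ 1.86) = 2(1 − Φ(0.6129)) ≈ 0.5399.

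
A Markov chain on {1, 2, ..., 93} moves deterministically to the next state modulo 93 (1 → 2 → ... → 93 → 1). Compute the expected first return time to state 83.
E[T_83 | X_0 = 83] = 93

The chain cycles deterministically, so starting at state 83 it returns in exactly 93 steps. Equivalently, the stationary distribution is uniform π_j = 1/93 for every state j, so by Kac's formula E[T_83] = 1/π_83 = 93.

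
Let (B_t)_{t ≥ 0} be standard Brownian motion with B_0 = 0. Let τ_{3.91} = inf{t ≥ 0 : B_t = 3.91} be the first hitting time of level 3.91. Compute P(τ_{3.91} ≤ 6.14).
P(τ_{3.91} ≤ 6.14) = 2(1 − Φ(3.91/√6.14)) = 2(1 − Φ(1.5779)) ≈ 0.1146

By the reflection principle for standard BM, P(τ_b ≤ t) = 2 · P(B_t ≥ b). Since B_t ~ N(0, t), P(B_t ≥ 3.91) = 1 − Φ(3.91/√t) = 1 − Φ(3.91/√6.14) = 1 − Φ(1.5779) ≈ 0.05729. Doubling: P(τ_{3.91} ≤ 6.14) ≈ 2 · 0.05729 = 0.11458 ≈ 0.1146.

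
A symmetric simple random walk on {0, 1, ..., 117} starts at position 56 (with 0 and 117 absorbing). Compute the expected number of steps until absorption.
E[τ | X_0 = 56] = 3416

Let v_k = E[τ | X_0 = k]. Boundary: v_0 = v_117 = 0. Recurrence: v_k = 1 + (v_{k-1} + v_{k+1})/2 for 1 ≤ k ≤ 116. The particular solution to v_k − (v_{k-1} + v_{k+1})/2 = 1 is v_k = −k^2. Adding homogeneous solution A + B k and matching boundaries gives v_k = k (117 − k). Substituting k = 56: v_56 = 56 · 61 = 3416.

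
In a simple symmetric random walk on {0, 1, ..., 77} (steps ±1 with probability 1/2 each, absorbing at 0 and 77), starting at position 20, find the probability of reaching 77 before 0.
P(hit 77 before 0) = 20/77

Let u_k = P(hit 77 before 0 | start at k). Then u_0 = 0, u_77 = 1, and u_k = u_{k-1}/2 + u_{k+1}/2 for 1 ≤ k ≤ 76. This harmonic recurrence is solved by u_k = k/77, giving u_20 = 20/77.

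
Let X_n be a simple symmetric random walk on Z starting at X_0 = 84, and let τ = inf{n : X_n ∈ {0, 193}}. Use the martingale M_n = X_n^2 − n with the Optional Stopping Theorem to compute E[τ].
E[τ] = 9156

M_n = X_n^2 − n is a martingale (since E[X_{n+1}^2 | F_n] = X_n^2 + 1). By OST (τ has finite mean in a bounded region), E[M_τ] = E[M_0] = X_0^2 − 0 = 84^2 = 7056. Also E[M_τ] = E[X_τ^2] − E[τ]. The walk exits at 0 or 193, with P(hit 193 first) = 84/193, so E[X_τ^2] = 193^2 · 84/193 + 0 = 16212. Thus E[τ] = E[X_τ^2] − E[M_τ] = 16212 − 7056 = 9156 = 84(193 − 84) = 9156.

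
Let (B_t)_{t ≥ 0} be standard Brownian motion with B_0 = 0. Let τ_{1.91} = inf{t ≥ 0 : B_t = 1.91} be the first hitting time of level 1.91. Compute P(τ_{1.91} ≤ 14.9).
P(τ_{1.91} ≤ 14.9) = 2(1 − Φ(1.91/√14.9)) = 2(1 − Φ(0.4948)) ≈ 0.6207

By the reflection principle for standard BM, P(τ_b ≤ t) = 2 · P(B_t ≥ b). Since B_t ~ N(0, t), P(B_t ≥ 1.91) = 1 − Φ(1.91/√t) = 1 − Φ(1.91/√14.9) = 1 − Φ(0.4948) ≈ 0.31037. Doubling: P(τ_{1.91} ≤ 14.9) ≈ 2 · 0.31037 = 0.62074 ≈ 0.6207.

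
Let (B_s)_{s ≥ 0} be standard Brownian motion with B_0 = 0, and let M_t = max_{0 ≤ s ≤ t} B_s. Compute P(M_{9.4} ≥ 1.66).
P(M_{9.4} ≥ 1.66) = 2·P(B_{9.4} ≥ 1.66) = 2(1 − Φ(1.66/√9.4)) ≈ 0.5882

By the reflection principle for Brownian motion, P(M_t ≥ a) = 2 · P(B_t ≥ a) for a ≥ 0. Since B_t ~ N(0, t), P(B_t ≥ 1.66) = 1 − Φ(1.66/√t) = 1 − Φ(1.66/√9.4) = 1 − Φ(0.5414). So
  P(M_{9.4} ≥ 1.66) = 2(1 − Φ(0.5414)) ≈ 0.5882.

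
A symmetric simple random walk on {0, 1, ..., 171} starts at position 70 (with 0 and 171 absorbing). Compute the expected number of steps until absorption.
E[τ | X_0 = 70] = 7070

Let v_k = E[τ | X_0 = k]. Boundary: v_0 = v_171 = 0. Recurrence: v_k = 1 + (v_{k-1} + v_{k+1})/2 for 1 ≤ k ≤ 170. The particular solution to v_k − (v_{k-1} + v_{k+1})/2 = 1 is v_k = −k^2. Adding homogeneous solution A + B k and matching boundaries gives v_k = k (171 − k). Substituting k = 70: v_70 = 70 · 101 = 7070.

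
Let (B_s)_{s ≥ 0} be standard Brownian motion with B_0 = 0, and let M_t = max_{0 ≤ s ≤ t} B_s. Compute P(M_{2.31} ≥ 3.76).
P(M_{2.31} ≥ 3.76) = 2·P(B_{2.31} ≥ 3.76) = 2(1 − Φ(3.76/√2.31)) ≈ 0.0134

By the reflection principle for Brownian motion, P(M_t ≥ a) = 2 · P(B_t ≥ a) for a ≥ 0. Since B_t ~ N(0, t), P(B_t ≥ 3.76) = 1 − Φ(3.76/√t) = 1 − Φ(3.76/√2.31) = 1 − Φ(2.4739). So
  P(M_{2.31} ≥ 3.76) = 2(1 − Φ(2.4739)) ≈ 0.0134.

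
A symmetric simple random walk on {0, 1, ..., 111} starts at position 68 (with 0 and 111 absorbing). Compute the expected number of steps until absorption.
E[τ | X_0 = 68] = 2924

Let v_k = E[τ | X_0 = k]. Boundary: v_0 = v_111 = 0. Recurrence: v_k = 1 + (v_{k-1} + v_{k+1})/2 for 1 ≤ k ≤ 110. The particular solution to v_k − (v_{k-1} + v_{k+1})/2 = 1 is v_k = −k^2. Adding homogeneous solution A + B k and matching boundaries gives v_k = k (111 − k). Substituting k = 68: v_68 = 68 · 43 = 2924.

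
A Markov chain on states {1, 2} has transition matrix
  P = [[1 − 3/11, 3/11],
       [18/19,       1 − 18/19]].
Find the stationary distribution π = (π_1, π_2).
π_1 = 66/85, π_2 = 19/85

Solve πP = π with π_1 + π_2 = 1. From πP = π: π_1 · (1 − 3/11) + π_2 · 18/19 = π_1 ⇒ π_2 · 18/19 = π_1 · 3/11 ⇒ π_2/π_1 = (3/11)/(18/19) = 19/66. Together with π_1 + π_2 = 1:
  π_1 = (18/19)/(3/11 + 18/19) = (18/19)/(255/209) = 66/85,
  π_2 = (3/11)/(3/11 + 18/19) = (3/11)/(255/209) = 19/85.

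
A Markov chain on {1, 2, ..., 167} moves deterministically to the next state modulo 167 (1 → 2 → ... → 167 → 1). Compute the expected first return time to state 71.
E[T_71 | X_0 = 71] = 167

The chain cycles deterministically, so starting at state 71 it returns in exactly 167 steps. Equivalently, the stationary distribution is uniform π_j = 1/167 for every state j, so by Kac's formula E[T_71] = 1/π_71 = 167.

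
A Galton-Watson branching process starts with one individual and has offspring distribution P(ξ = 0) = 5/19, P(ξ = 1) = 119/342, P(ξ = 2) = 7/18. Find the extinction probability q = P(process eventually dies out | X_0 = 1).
q = 90/133

The pgf is f(s) = 5/19 + 119/342·s + 7/18·s². The extinction probability q is the smallest fixed point of f in [0, 1]. Setting s = f(s):
  7/18·s² + (119/342 − 1)·s + 5/19 = 0
  7/18·s² − (5/19 + 7/18)·s + 5/19 = 0
which factors as (s − 1)·(7/18·s − 5/19) = 0, giving roots s = 1 and s = (5/19)/(7/18) = 90/133.
Mean offspring μ = 119/342 + 2·7/18 = 385/342 > 1 (supercritical), so q < 1. The extinction probability is the smaller root: q = (5/19)/(7/18) = 90/133.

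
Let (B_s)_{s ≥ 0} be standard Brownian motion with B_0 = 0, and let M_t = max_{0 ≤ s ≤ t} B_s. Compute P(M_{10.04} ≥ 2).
P(M_{10.04} ≥ 2) = 2·P(B_{10.04} ≥ 2) = 2(1 − Φ(2/√10.04)) ≈ 0.5279

By the reflection principle for Brownian motion, P(M_t ≥ a) = 2 · P(B_t ≥ a) for a ≥ 0. Since B_t ~ N(0, t), P(B_t ≥ 2) = 1 − Φ(2/√t) = 1 − Φ(2/√10.04) = 1 − Φ(0.6312). So
  P(M_{10.04} ≥ 2) = 2(1 − Φ(0.6312)) ≈ 0.5279.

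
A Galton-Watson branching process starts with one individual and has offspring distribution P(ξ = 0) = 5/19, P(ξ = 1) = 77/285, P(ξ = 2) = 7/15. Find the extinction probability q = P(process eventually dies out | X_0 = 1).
q = 75/133

The pgf is f(s) = 5/19 + 77/285·s + 7/15·s². The extinction probability q is the smallest fixed point of f in [0, 1]. Setting s = f(s):
  7/15·s² + (77/285 − 1)·s + 5/19 = 0
  7/15·s² − (5/19 + 7/15)·s + 5/19 = 0
which factors as (s − 1)·(7/15·s − 5/19) = 0, giving roots s = 1 and s = (5/19)/(7/15) = 75/133.
Mean offspring μ = 77/285 + 2·7/15 = 343/285 > 1 (supercritical), so q < 1. The extinction probability is the smaller root: q = (5/19)/(7/15) = 75/133.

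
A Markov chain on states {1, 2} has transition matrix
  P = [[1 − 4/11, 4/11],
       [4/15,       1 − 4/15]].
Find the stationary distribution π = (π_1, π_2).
π_1 = 11/26, π_2 = 15/26

Solve πP = π with π_1 + π_2 = 1. From πP = π: π_1 · (1 − 4/11) + π_2 · 4/15 = π_1 ⇒ π_2 · 4/15 = π_1 · 4/11 ⇒ π_2/π_1 = (4/11)/(4/15) = 15/11. Together with π_1 + π_2 = 1:
  π_1 = (4/15)/(4/11 + 4/15) = (4/15)/(104/165) = 11/26,
  π_2 = (4/11)/(4/11 + 4/15) = (4/11)/(104/165) = 15/26.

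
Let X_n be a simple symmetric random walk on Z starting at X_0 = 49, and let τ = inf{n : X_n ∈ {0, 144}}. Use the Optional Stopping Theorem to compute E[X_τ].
E[X_τ] = 49

X_n is a martingale and τ is a bounded-mean stopping time (indeed τ is finite a.s. with bounded expectation since the walk is in a bounded region). By the OST, E[X_τ] = E[X_0] = 49. Equivalently: E[X_τ] = 144 · P(hit 144 first) + 0 · P(hit 0 first) = 144 · (49/144) = 49.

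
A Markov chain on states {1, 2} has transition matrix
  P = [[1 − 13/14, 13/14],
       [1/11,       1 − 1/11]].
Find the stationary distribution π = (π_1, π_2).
π_1 = 14/157, π_2 = 143/157

Solve πP = π with π_1 + π_2 = 1. From πP = π: π_1 · (1 − 13/14) + π_2 · 1/11 = π_1 ⇒ π_2 · 1/11 = π_1 · 13/14 ⇒ π_2/π_1 = (13/14)/(1/11) = 143/14. Together with π_1 + π_2 = 1:
  π_1 = (1/11)/(13/14 + 1/11) = (1/11)/(157/154) = 14/157,
  π_2 = (13/14)/(13/14 + 1/11) = (13/14)/(157/154) = 143/157.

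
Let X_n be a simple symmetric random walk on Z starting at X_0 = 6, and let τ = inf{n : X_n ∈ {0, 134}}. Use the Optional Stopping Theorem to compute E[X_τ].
E[X_τ] = 6

X_n is a martingale and τ is a bounded-mean stopping time (indeed τ is finite a.s. with bounded expectation since the walk is in a bounded region). By the OST, E[X_τ] = E[X_0] = 6. Equivalently: E[X_τ] = 134 · P(hit 134 first) + 0 · P(hit 0 first) = 134 · (6/134) = 6.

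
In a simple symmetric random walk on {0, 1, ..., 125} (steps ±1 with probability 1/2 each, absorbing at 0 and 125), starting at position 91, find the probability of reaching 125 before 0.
P(hit 125 before 0) = 91/125

Let u_k = P(hit 125 before 0 | start at k). Then u_0 = 0, u_125 = 1, and u_k = u_{k-1}/2 + u_{k+1}/2 for 1 ≤ k ≤ 124. This harmonic recurrence is solved by u_k = k/125, giving u_91 = 91/125.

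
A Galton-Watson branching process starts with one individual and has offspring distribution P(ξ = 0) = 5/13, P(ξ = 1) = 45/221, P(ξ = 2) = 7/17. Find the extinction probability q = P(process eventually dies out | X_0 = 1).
q = 85/91

The pgf is f(s) = 5/13 + 45/221·s + 7/17·s². The extinction probability q is the smallest fixed point of f in [0, 1]. Setting s = f(s):
  7/17·s² + (45/221 − 1)·s + 5/13 = 0
  7/17·s² − (5/13 + 7/17)·s + 5/13 = 0
which factors as (s − 1)·(7/17·s − 5/13) = 0, giving roots s = 1 and s = (5/13)/(7/17) = 85/91.
Mean offspring μ = 45/221 + 2·7/17 = 227/221 > 1 (supercritical), so q < 1. The extinction probability is the smaller root: q = (5/13)/(7/17) = 85/91.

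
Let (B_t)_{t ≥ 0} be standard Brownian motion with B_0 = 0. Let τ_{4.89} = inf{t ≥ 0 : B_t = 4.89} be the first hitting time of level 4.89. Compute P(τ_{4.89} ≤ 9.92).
P(τ_{4.89} ≤ 9.92) = 2(1 − Φ(4.89/√9.92)) = 2(1 − Φ(1.5526)) ≈ 0.1205

By the reflection principle for standard BM, P(τ_b ≤ t) = 2 · P(B_t ≥ b). Since B_t ~ N(0, t), P(B_t ≥ 4.89) = 1 − Φ(4.89/√t) = 1 − Φ(4.89/√9.92) = 1 − Φ(1.5526) ≈ 0.06026. Doubling: P(τ_{4.89} ≤ 9.92) ≈ 2 · 0.06026 = 0.12052 ≈ 0.1205.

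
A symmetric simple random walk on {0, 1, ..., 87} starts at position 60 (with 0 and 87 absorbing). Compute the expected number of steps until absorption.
E[τ | X_0 = 60] = 1620

Let v_k = E[τ | X_0 = k]. Boundary: v_0 = v_87 = 0. Recurrence: v_k = 1 + (v_{k-1} + v_{k+1})/2 for 1 ≤ k ≤ 86. The particular solution to v_k − (v_{k-1} + v_{k+1})/2 = 1 is v_k = −k^2. Adding homogeneous solution A + B k and matching boundaries gives v_k = k (87 − k). Substituting k = 60: v_60 = 60 · 27 = 1620.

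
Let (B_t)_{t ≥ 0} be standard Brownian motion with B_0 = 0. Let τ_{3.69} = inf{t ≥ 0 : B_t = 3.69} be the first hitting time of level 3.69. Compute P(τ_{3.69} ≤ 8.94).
P(τ_{3.69} ≤ 8.94) = 2(1 − Φ(3.69/√8.94)) = 2(1 − Φ(1.2341)) ≈ 0.2172

By the reflection principle for standard BM, P(τ_b ≤ t) = 2 · P(B_t ≥ b). Since B_t ~ N(0, t), P(B_t ≥ 3.69) = 1 − Φ(3.69/√t) = 1 − Φ(3.69/√8.94) = 1 − Φ(1.2341) ≈ 0.10858. Doubling: P(τ_{3.69} ≤ 8.94) ≈ 2 · 0.10858 = 0.21716 ≈ 0.2172.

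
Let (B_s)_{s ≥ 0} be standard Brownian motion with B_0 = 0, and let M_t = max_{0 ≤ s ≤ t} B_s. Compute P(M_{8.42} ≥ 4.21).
P(M_{8.42} ≥ 4.21) = 2·P(B_{8.42} ≥ 4.21) = 2(1 − Φ(4.21/√8.42)) ≈ 0.1468

By the reflection principle for Brownian motion, P(M_t ≥ a) = 2 · P(B_t ≥ a) for a ≥ 0. Since B_t ~ N(0, t), P(B_t ≥ 4.21) = 1 − Φ(4.21/√t) = 1 − Φ(4.21/√8.42) = 1 − Φ(1.4509). So
  P(M_{8.42} ≥ 4.21) = 2(1 − Φ(1.4509)) ≈ 0.1468.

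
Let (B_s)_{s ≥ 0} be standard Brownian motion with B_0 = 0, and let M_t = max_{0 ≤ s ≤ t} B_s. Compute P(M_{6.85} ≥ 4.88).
P(M_{6.85} ≥ 4.88) = 2·P(B_{6.85} ≥ 4.88) = 2(1 − Φ(4.88/√6.85)) ≈ 0.0622

By the reflection principle for Brownian motion, P(M_t ≥ a) = 2 · P(B_t ≥ a) for a ≥ 0. Since B_t ~ N(0, t), P(B_t ≥ 4.88) = 1 − Φ(4.88/√t) = 1 − Φ(4.88/√6.85) = 1 − Φ(1.8646). So
  P(M_{6.85} ≥ 4.88) = 2(1 − Φ(1.8646)) ≈ 0.0622.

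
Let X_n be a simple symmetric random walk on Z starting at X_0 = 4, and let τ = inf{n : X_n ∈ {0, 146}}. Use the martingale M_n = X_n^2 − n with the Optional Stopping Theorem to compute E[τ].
E[τ] = 568

M_n = X_n^2 − n is a martingale (since E[X_{n+1}^2 | F_n] = X_n^2 + 1). By OST (τ has finite mean in a bounded region), E[M_τ] = E[M_0] = X_0^2 − 0 = 4^2 = 16. Also E[M_τ] = E[X_τ^2] − E[τ]. The walk exits at 0 or 146, with P(hit 146 first) = 4/146, so E[X_τ^2] = 146^2 · 4/146 + 0 = 584. Thus E[τ] = E[X_τ^2] − E[M_τ] = 584 − 16 = 568 = 4(146 − 4) = 568.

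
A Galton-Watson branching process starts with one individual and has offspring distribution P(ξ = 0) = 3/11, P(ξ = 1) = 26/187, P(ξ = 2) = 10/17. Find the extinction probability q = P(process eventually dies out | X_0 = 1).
q = 51/110

The pgf is f(s) = 3/11 + 26/187·s + 10/17·s². The extinction probability q is the smallest fixed point of f in [0, 1]. Setting s = f(s):
  10/17·s² + (26/187 − 1)·s + 3/11 = 0
  10/17·s² − (3/11 + 10/17)·s + 3/11 = 0
which factors as (s − 1)·(10/17·s − 3/11) = 0, giving roots s = 1 and s = (3/11)/(10/17) = 51/110.
Mean offspring μ = 26/187 + 2·10/17 = 246/187 > 1 (supercritical), so q < 1. The extinction probability is the smaller root: q = (3/11)/(10/17) = 51/110.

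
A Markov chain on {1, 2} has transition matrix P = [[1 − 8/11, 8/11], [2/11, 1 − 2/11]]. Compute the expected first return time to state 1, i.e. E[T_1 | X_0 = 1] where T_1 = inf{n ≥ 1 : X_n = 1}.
E[T_1 | X_0 = 1] = 1/π_1 = 5

For an irreducible recurrent Markov chain with stationary distribution π, E[T_i | X_0 = i] = 1/π_i (Kac's formula). Here π_1 = (2/11)/(8/11 + 2/11) = (2/11)/(10/11) = 1/5, so E[T_1 | X_0 = 1] = 1/π_1 = (8/11 + 2/11)/(2/11) = (10/11)/(2/11) = 5.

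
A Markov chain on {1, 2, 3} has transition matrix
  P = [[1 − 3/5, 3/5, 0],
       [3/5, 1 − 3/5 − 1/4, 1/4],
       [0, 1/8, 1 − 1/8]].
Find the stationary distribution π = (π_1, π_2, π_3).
π = (1/4, 1/4, 1/2)

This is a birth-death chain on three states, which satisfies detailed balance: π_1 · P_{12} = π_2 · P_{21} and π_2 · P_{23} = π_3 · P_{32}.
From π_1 · 3/5 = π_2 · 3/5: π_2/π_1 = (3/5)/(3/5) = 1.
From π_2 · 1/4 = π_3 · 1/8: π_3/π_2 = (1/4)/(1/8) = 2.
Take π_1 proportional to 1; then unnormalized π = (1, 1, 2). Normalize by dividing by the sum 4:
  π = (1/4, 1/4, 1/2).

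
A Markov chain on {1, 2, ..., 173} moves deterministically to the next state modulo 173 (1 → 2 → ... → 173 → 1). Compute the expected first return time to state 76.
E[T_76 | X_0 = 76] = 173

The chain cycles deterministically, so starting at state 76 it returns in exactly 173 steps. Equivalently, the stationary distribution is uniform π_j = 1/173 for every state j, so by Kac's formula E[T_76] = 1/π_76 = 173.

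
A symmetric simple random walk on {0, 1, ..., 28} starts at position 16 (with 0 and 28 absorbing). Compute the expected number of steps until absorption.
E[τ | X_0 = 16] = 192

Let v_k = E[τ | X_0 = k]. Boundary: v_0 = v_28 = 0. Recurrence: v_k = 1 + (v_{k-1} + v_{k+1})/2 for 1 ≤ k ≤ 27. The particular solution to v_k − (v_{k-1} + v_{k+1})/2 = 1 is v_k = −k^2. Adding homogeneous solution A + B k and matching boundaries gives v_k = k (28 − k). Substituting k = 16: v_16 = 16 · 12 = 192.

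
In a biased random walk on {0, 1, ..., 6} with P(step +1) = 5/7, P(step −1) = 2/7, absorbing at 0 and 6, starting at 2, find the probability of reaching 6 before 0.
P(hit 6 before 0) = (1 − (2/5)^2) / (1 − (2/5)^6) = 625/741

Let u_k denote P(reach 6 before 0 | start at k). Boundary: u_0 = 0, u_6 = 1. Recurrence: u_k = 5/7·u_{k+1} + 2/7·u_{k-1} for 1 ≤ k ≤ 5. Try u_k = A + B·r^k with r = q/p = (2/7)/(5/7) = 2/5. Substitution satisfies the recurrence; boundary conditions give:
  u_k = (1 − r^k) / (1 − r^N) = (1 − (2/5)^2) / (1 − (2/5)^6) = 625/741.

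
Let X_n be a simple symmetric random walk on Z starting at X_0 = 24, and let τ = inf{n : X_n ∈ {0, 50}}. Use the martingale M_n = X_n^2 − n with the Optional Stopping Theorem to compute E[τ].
E[τ] = 624

M_n = X_n^2 − n is a martingale (since E[X_{n+1}^2 | F_n] = X_n^2 + 1). By OST (τ has finite mean in a bounded region), E[M_τ] = E[M_0] = X_0^2 − 0 = 24^2 = 576. Also E[M_τ] = E[X_τ^2] − E[τ]. The walk exits at 0 or 50, with P(hit 50 first) = 24/50, so E[X_τ^2] = 50^2 · 24/50 + 0 = 1200. Thus E[τ] = E[X_τ^2] − E[M_τ] = 1200 − 576 = 624 = 24(50 − 24) = 624.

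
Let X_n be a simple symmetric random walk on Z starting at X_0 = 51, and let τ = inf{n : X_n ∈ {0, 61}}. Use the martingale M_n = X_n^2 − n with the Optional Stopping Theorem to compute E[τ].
E[τ] = 510

M_n = X_n^2 − n is a martingale (since E[X_{n+1}^2 | F_n] = X_n^2 + 1). By OST (τ has finite mean in a bounded region), E[M_τ] = E[M_0] = X_0^2 − 0 = 51^2 = 2601. Also E[M_τ] = E[X_τ^2] − E[τ]. The walk exits at 0 or 61, with P(hit 61 first) = 51/61, so E[X_τ^2] = 61^2 · 51/61 + 0 = 3111. Thus E[τ] = E[X_τ^2] − E[M_τ] = 3111 − 2601 = 510 = 51(61 − 51) = 510.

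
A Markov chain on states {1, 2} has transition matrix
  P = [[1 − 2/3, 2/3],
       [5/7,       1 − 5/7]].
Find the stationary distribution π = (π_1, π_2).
π_1 = 15/29, π_2 = 14/29

Solve πP = π with π_1 + π_2 = 1. From πP = π: π_1 · (1 − 2/3) + π_2 · 5/7 = π_1 ⇒ π_2 · 5/7 = π_1 · 2/3 ⇒ π_2/π_1 = (2/3)/(5/7) = 14/15. Together with π_1 + π_2 = 1:
  π_1 = (5/7)/(2/3 + 5/7) = (5/7)/(29/21) = 15/29,
  π_2 = (2/3)/(2/3 + 5/7) = (2/3)/(29/21) = 14/29.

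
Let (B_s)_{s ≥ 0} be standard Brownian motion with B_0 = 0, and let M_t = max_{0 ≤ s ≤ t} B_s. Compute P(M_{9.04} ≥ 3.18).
P(M_{9.04} ≥ 3.18) = 2·P(B_{9.04} ≥ 3.18) = 2(1 − Φ(3.18/√9.04)) ≈ 0.2902

By the reflection principle for Brownian motion, P(M_t ≥ a) = 2 · P(B_t ≥ a) for a ≥ 0. Since B_t ~ N(0, t), P(B_t ≥ 3.18) = 1 − Φ(3.18/√t) = 1 − Φ(3.18/√9.04) = 1 − Φ(1.0577). So
  P(M_{9.04} ≥ 3.18) = 2(1 − Φ(1.0577)) ≈ 0.2902.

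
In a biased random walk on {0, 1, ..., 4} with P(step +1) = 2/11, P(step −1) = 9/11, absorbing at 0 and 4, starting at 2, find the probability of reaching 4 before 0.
P(hit 4 before 0) = (1 − (9/2)^2) / (1 − (9/2)^4) = 4/85

Let u_k denote P(reach 4 before 0 | start at k). Boundary: u_0 = 0, u_4 = 1. Recurrence: u_k = 2/11·u_{k+1} + 9/11·u_{k-1} for 1 ≤ k ≤ 3. Try u_k = A + B·r^k with r = q/p = (9/11)/(2/11) = 9/2. Substitution satisfies the recurrence; boundary conditions give:
  u_k = (1 − r^k) / (1 − r^N) = (1 − (9/2)^2) / (1 − (9/2)^4) = 4/85.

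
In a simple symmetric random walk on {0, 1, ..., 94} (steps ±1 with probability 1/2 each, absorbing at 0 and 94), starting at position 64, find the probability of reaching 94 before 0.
P(hit 94 before 0) = 64/94 = 32/47

Let u_k = P(hit 94 before 0 | start at k). Then u_0 = 0, u_94 = 1, and u_k = u_{k-1}/2 + u_{k+1}/2 for 1 ≤ k ≤ 93. This harmonic recurrence is solved by u_k = k/94, giving u_64 = 64/94 = 32/47.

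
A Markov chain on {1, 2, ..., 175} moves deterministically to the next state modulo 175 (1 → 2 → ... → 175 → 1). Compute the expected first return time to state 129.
E[T_129 | X_0 = 129] = 175

The chain cycles deterministically, so starting at state 129 it returns in exactly 175 steps. Equivalently, the stationary distribution is uniform π_j = 1/175 for every state j, so by Kac's formula E[T_129] = 1/π_129 = 175.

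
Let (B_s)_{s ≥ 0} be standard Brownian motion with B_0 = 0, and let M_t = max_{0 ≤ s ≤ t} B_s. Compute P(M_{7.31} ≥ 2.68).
P(M_{7.31} ≥ 2.68) = 2·P(B_{7.31} ≥ 2.68) = 2(1 − Φ(2.68/√7.31)) ≈ 0.3216

By the reflection principle for Brownian motion, P(M_t ≥ a) = 2 · P(B_t ≥ a) for a ≥ 0. Since B_t ~ N(0, t), P(B_t ≥ 2.68) = 1 − Φ(2.68/√t) = 1 − Φ(2.68/√7.31) = 1 − Φ(0.9912). So
  P(M_{7.31} ≥ 2.68) = 2(1 − Φ(0.9912)) ≈ 0.3216.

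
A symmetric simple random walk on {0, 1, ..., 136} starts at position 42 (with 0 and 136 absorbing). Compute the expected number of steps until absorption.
E[τ | X_0 = 42] = 3948

Let v_k = E[τ | X_0 = k]. Boundary: v_0 = v_136 = 0. Recurrence: v_k = 1 + (v_{k-1} + v_{k+1})/2 for 1 ≤ k ≤ 135. The particular solution to v_k − (v_{k-1} + v_{k+1})/2 = 1 is v_k = −k^2. Adding homogeneous solution A + B k and matching boundaries gives v_k = k (136 − k). Substituting k = 42: v_42 = 42 · 94 = 3948.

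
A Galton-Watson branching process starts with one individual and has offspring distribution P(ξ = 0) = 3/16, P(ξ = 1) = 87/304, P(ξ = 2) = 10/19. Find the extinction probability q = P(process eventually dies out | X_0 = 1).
q = 57/160

The pgf is f(s) = 3/16 + 87/304·s + 10/19·s². The extinction probability q is the smallest fixed point of f in [0, 1]. Setting s = f(s):
  10/19·s² + (87/304 − 1)·s + 3/16 = 0
  10/19·s² − (3/16 + 10/19)·s + 3/16 = 0
which factors as (s − 1)·(10/19·s − 3/16) = 0, giving roots s = 1 and s = (3/16)/(10/19) = 57/160.
Mean offspring μ = 87/304 + 2·10/19 = 407/304 > 1 (supercritical), so q < 1. The extinction probability is the smaller root: q = (3/16)/(10/19) = 57/160.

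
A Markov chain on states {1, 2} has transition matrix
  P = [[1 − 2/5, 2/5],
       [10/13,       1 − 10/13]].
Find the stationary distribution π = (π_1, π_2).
π_1 = 25/38, π_2 = 13/38

Solve πP = π with π_1 + π_2 = 1. From πP = π: π_1 · (1 − 2/5) + π_2 · 10/13 = π_1 ⇒ π_2 · 10/13 = π_1 · 2/5 ⇒ π_2/π_1 = (2/5)/(10/13) = 13/25. Together with π_1 + π_2 = 1:
  π_1 = (10/13)/(2/5 + 10/13) = (10/13)/(76/65) = 25/38,
  π_2 = (2/5)/(2/5 + 10/13) = (2/5)/(76/65) = 13/38.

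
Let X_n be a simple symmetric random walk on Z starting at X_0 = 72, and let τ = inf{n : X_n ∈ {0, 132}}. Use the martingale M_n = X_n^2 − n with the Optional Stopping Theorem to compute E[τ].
E[τ] = 4320

M_n = X_n^2 − n is a martingale (since E[X_{n+1}^2 | F_n] = X_n^2 + 1). By OST (τ has finite mean in a bounded region), E[M_τ] = E[M_0] = X_0^2 − 0 = 72^2 = 5184. Also E[M_τ] = E[X_τ^2] − E[τ]. The walk exits at 0 or 132, with P(hit 132 first) = 72/132, so E[X_τ^2] = 132^2 · 72/132 + 0 = 9504. Thus E[τ] = E[X_τ^2] − E[M_τ] = 9504 − 5184 = 4320 = 72(132 − 72) = 4320.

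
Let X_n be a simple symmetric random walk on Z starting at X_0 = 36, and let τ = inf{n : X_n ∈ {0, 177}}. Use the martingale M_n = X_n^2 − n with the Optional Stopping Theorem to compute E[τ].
E[τ] = 5076

M_n = X_n^2 − n is a martingale (since E[X_{n+1}^2 | F_n] = X_n^2 + 1). By OST (τ has finite mean in a bounded region), E[M_τ] = E[M_0] = X_0^2 − 0 = 36^2 = 1296. Also E[M_τ] = E[X_τ^2] − E[τ]. The walk exits at 0 or 177, with P(hit 177 first) = 36/177, so E[X_τ^2] = 177^2 · 36/177 + 0 = 6372. Thus E[τ] = E[X_τ^2] − E[M_τ] = 6372 − 1296 = 5076 = 36(177 − 36) = 5076.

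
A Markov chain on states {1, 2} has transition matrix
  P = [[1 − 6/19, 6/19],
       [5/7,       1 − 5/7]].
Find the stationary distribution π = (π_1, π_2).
π_1 = 95/137, π_2 = 42/137

Solve πP = π with π_1 + π_2 = 1. From πP = π: π_1 · (1 − 6/19) + π_2 · 5/7 = π_1 ⇒ π_2 · 5/7 = π_1 · 6/19 ⇒ π_2/π_1 = (6/19)/(5/7) = 42/95. Together with π_1 + π_2 = 1:
  π_1 = (5/7)/(6/19 + 5/7) = (5/7)/(137/133) = 95/137,
  π_2 = (6/19)/(6/19 + 5/7) = (6/19)/(137/133) = 42/137.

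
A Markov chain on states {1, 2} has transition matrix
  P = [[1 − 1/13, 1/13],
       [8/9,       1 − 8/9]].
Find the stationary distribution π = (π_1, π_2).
π_1 = 104/113, π_2 = 9/113

Solve πP = π with π_1 + π_2 = 1. From πP = π: π_1 · (1 − 1/13) + π_2 · 8/9 = π_1 ⇒ π_2 · 8/9 = π_1 · 1/13 ⇒ π_2/π_1 = (1/13)/(8/9) = 9/104. Together with π_1 + π_2 = 1:
  π_1 = (8/9)/(1/13 + 8/9) = (8/9)/(113/117) = 104/113,
  π_2 = (1/13)/(1/13 + 8/9) = (1/13)/(113/117) = 9/113.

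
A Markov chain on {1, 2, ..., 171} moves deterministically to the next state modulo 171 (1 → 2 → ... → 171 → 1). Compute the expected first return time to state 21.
E[T_21 | X_0 = 21] = 171

The chain cycles deterministically, so starting at state 21 it returns in exactly 171 steps. Equivalently, the stationary distribution is uniform π_j = 1/171 for every state j, so by Kac's formula E[T_21] = 1/π_21 = 171.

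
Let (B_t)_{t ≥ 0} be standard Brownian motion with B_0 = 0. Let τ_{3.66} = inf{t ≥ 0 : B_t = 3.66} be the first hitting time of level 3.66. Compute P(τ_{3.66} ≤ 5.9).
P(τ_{3.66} ≤ 5.9) = 2(1 − Φ(3.66/√5.9)) = 2(1 − Φ(1.5068)) ≈ 0.1319

By the reflection principle for standard BM, P(τ_b ≤ t) = 2 · P(B_t ≥ b). Since B_t ~ N(0, t), P(B_t ≥ 3.66) = 1 − Φ(3.66/√t) = 1 − Φ(3.66/√5.9) = 1 − Φ(1.5068) ≈ 0.06593. Doubling: P(τ_{3.66} ≤ 5.9) ≈ 2 · 0.06593 = 0.13186 ≈ 0.1319.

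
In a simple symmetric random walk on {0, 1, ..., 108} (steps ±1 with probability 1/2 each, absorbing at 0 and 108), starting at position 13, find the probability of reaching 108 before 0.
P(hit 108 before 0) = 13/108

Let u_k = P(hit 108 before 0 | start at k). Then u_0 = 0, u_108 = 1, and u_k = u_{k-1}/2 + u_{k+1}/2 for 1 ≤ k ≤ 107. This harmonic recurrence is solved by u_k = k/108, giving u_13 = 13/108.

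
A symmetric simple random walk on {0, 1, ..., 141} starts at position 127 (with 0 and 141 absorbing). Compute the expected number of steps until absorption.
E[τ | X_0 = 127] = 1778

Let v_k = E[τ | X_0 = k]. Boundary: v_0 = v_141 = 0. Recurrence: v_k = 1 + (v_{k-1} + v_{k+1})/2 for 1 ≤ k ≤ 140. The particular solution to v_k − (v_{k-1} + v_{k+1})/2 = 1 is v_k = −k^2. Adding homogeneous solution A + B k and matching boundaries gives v_k = k (141 − k). Substituting k = 127: v_127 = 127 · 14 = 1778.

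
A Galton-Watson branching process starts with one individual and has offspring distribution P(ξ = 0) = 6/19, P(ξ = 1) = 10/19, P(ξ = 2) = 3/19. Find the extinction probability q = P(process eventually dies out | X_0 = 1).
q = 1

Mean offspring μ = 0·6/19 + 1·10/19 + 2·3/19 = 16/19 ≤ 1. For μ ≤ 1 with offspring not concentrated at 1, the Galton-Watson process goes extinct almost surely, so q = 1.
(Algebraic check: The pgf is f(s) = 6/19 + 10/19·s + 3/19·s². The extinction probability q is the smallest fixed point of f in [0, 1]. Setting s = f(s):
  3/19·s² + (10/19 − 1)·s + 6/19 = 0
  3/19·s² − (6/19 + 3/19)·s + 6/19 = 0
which factors as (s − 1)·(3/19·s − 6/19) = 0, giving roots s = 1 and s = (6/19)/(3/19) = 2. Since 2 ≥ 1, the smallest root in [0, 1] is s = 1.)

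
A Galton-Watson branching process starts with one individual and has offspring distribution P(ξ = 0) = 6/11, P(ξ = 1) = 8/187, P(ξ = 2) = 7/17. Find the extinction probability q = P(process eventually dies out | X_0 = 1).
q = 1

Mean offspring μ = 0·6/11 + 1·8/187 + 2·7/17 = 162/187 ≤ 1. For μ ≤ 1 with offspring not concentrated at 1, the Galton-Watson process goes extinct almost surely, so q = 1.
(Algebraic check: The pgf is f(s) = 6/11 + 8/187·s + 7/17·s². The extinction probability q is the smallest fixed point of f in [0, 1]. Setting s = f(s):
  7/17·s² + (8/187 − 1)·s + 6/11 = 0
  7/17·s² − (6/11 + 7/17)·s + 6/11 = 0
which factors as (s − 1)·(7/17·s − 6/11) = 0, giving roots s = 1 and s = (6/11)/(7/17) = 102/77. Since 102/77 ≥ 1, the smallest root in [0, 1] is s = 1.)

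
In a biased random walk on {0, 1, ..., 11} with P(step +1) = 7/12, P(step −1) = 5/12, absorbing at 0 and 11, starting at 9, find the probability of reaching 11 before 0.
P(hit 11 before 0) = (1 − (5/7)^9) / (1 − (5/7)^11) = 940811809/964249309

Let u_k denote P(reach 11 before 0 | start at k). Boundary: u_0 = 0, u_11 = 1. Recurrence: u_k = 7/12·u_{k+1} + 5/12·u_{k-1} for 1 ≤ k ≤ 10. Try u_k = A + B·r^k with r = q/p = (5/12)/(7/12) = 5/7. Substitution satisfies the recurrence; boundary conditions give:
  u_k = (1 − r^k) / (1 − r^N) = (1 − (5/7)^9) / (1 − (5/7)^11) = 940811809/964249309.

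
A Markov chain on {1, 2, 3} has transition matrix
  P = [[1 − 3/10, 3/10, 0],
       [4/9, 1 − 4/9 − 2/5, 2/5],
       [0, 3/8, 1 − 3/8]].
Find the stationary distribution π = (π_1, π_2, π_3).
π = (200/479, 135/479, 144/479)

This is a birth-death chain on three states, which satisfies detailed balance: π_1 · P_{12} = π_2 · P_{21} and π_2 · P_{23} = π_3 · P_{32}.
From π_1 · 3/10 = π_2 · 4/9: π_2/π_1 = (3/10)/(4/9) = 27/40.
From π_2 · 2/5 = π_3 · 3/8: π_3/π_2 = (2/5)/(3/8) = 16/15.
Take π_1 proportional to 1; then unnormalized π = (1, 27/40, 18/25). Normalize by dividing by the sum 479/200:
  π = (200/479, 135/479, 144/479).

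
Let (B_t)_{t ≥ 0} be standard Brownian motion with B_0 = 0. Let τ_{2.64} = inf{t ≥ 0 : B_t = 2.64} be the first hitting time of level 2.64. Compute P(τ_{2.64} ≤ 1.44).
P(τ_{2.64} ≤ 1.44) = 2(1 − Φ(2.64/√1.44)) = 2(1 − Φ(2.2000)) ≈ 0.0278

By the reflection principle for standard BM, P(τ_b ≤ t) = 2 · P(B_t ≥ b). Since B_t ~ N(0, t), P(B_t ≥ 2.64) = 1 − Φ(2.64/√t) = 1 − Φ(2.64/√1.44) = 1 − Φ(2.2000) ≈ 0.01390. Doubling: P(τ_{2.64} ≤ 1.44) ≈ 2 · 0.01390 = 0.02780 ≈ 0.0278.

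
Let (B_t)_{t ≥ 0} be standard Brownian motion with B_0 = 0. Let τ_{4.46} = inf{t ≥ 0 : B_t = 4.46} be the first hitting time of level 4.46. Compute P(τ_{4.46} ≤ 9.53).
P(τ_{4.46} ≤ 9.53) = 2(1 − Φ(4.46/√9.53)) = 2(1 − Φ(1.4447)) ≈ 0.1485

By the reflection principle for standard BM, P(τ_b ≤ t) = 2 · P(B_t ≥ b). Since B_t ~ N(0, t), P(B_t ≥ 4.46) = 1 − Φ(4.46/√t) = 1 − Φ(4.46/√9.53) = 1 − Φ(1.4447) ≈ 0.07427. Doubling: P(τ_{4.46} ≤ 9.53) ≈ 2 · 0.07427 = 0.14854 ≈ 0.1485.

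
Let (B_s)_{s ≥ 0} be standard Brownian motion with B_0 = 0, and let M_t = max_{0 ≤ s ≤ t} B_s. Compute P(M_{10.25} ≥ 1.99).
P(M_{10.25} ≥ 1.99) = 2·P(B_{10.25} ≥ 1.99) = 2(1 − Φ(1.99/√10.25)) ≈ 0.5342

By the reflection principle for Brownian motion, P(M_t ≥ a) = 2 · P(B_t ≥ a) for a ≥ 0. Since B_t ~ N(0, t), P(B_t ≥ 1.99) = 1 − Φ(1.99/√t) = 1 − Φ(1.99/√10.25) = 1 − Φ(0.6216). So
  P(M_{10.25} ≥ 1.99) = 2(1 − Φ(0.6216)) ≈ 0.5342.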